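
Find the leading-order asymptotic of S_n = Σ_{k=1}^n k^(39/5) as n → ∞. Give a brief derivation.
S_n ~ (5/44) · n^(44/5)

Integral comparison: Σ_{k=1}^n k^(39/5) = ∫_0^n x^(39/5) dx + O(n^(39/5)). The integral is n^(1 + 39/5) / (1 + 39/5) = n^((39+5)/5) / ((39+5)/5) = (5/44) · n^(44/5).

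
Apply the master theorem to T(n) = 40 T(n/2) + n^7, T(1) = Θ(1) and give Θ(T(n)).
T(n) = Θ(n^7)

log_2 40 ≈ 5.322. f(n) = n^7 dominates n^(log_2 40) since 7 > 5.322, and the regularity condition a·f(n/b) = 40·(n/2)^7 = (40/128)·n^7 ≤ c·f(n) holds with c = 40/128 ≈ 0.312 < 1. So this is Case 3: T(n) = Θ(f(n)) = Θ(n^7).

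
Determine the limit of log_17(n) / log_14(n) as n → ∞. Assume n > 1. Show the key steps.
lim = ln(14) / ln(17) = log_17(14)

Change of base: log_17(n) = ln n / ln 17 and log_14(n) = ln n / ln 14. The ratio is (ln n / ln 17) · (ln 14 / ln n) = ln 14 / ln 17, a constant independent of n. So the limit is ln 14 / ln 17 = log_17(14).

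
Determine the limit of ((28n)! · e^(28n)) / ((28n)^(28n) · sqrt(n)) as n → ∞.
lim = sqrt(2π·28)

Stirling: (28n)! ~ sqrt(2π·28n) · (28n/e)^(28n). Hence
  (28n)! · e^(28n) / (28n)^(28n) ~ sqrt(2π·28n).
Dividing by sqrt(n): sqrt(2π·28n) / sqrt(n) = sqrt(2π·28) · n^((1−1)/2), so the limit is sqrt(2π·28).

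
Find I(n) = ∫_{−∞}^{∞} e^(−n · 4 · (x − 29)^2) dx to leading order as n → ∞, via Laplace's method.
I(n) = sqrt(π/(4n))

Here φ(x) = 4 · (x − 29)^2 has its unique minimum at x* = 29 with φ(x*) = 0 and φ''(x*) = 8. Laplace's method gives
  I(n) ~ e^(−n φ(x*)) · sqrt(2π / (n · φ''(x*))) = sqrt(2π / (8n)) = sqrt(π/(4n)).
This is exact: substituting u = (x − 29)·sqrt(4n) gives I(n) = (1/sqrt(4n)) ∫_{−∞}^{∞} e^(−u^2) du = sqrt(π/(4n)).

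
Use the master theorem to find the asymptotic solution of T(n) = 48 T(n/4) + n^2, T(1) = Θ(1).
T(n) = Θ(n^(log_4 48))

Master theorem: compare f(n) = n^2 to n^(log_4 48) where log_4 48 ≈ 2.792. Since 2 < log_4 48, we have f(n) = O(n^(log_4 48 − ε)) for some ε > 0 — Case 1. Hence T(n) = Θ(n^(log_4 48)).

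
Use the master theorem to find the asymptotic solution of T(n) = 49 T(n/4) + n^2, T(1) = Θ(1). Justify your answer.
T(n) = Θ(n^(log_4 49))

Master theorem: compare f(n) = n^2 to n^(log_4 49) where log_4 49 ≈ 2.807. Since 2 < log_4 49, we have f(n) = O(n^(log_4 49 − ε)) for some ε > 0 — Case 1. Hence T(n) = Θ(n^(log_4 49)).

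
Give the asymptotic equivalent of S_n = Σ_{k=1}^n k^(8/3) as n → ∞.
S_n ~ (3/11) · n^(11/3)

Integral comparison: Σ_{k=1}^n k^(8/3) = ∫_0^n x^(8/3) dx + O(n^(8/3)). The integral is n^(1 + 8/3) / (1 + 8/3) = n^((8+3)/3) / ((8+3)/3) = (3/11) · n^(11/3).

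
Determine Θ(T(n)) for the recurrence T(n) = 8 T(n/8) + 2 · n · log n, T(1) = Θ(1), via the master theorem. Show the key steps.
T(n) = Θ(n · (log n)^2)

Here log_8 8 = 1 and f(n) = 2 · n · log n = Θ(n^(log_8 8) · (log n)^1). This is the extended Case 2 of the master theorem (f matches the critical exponent up to log factors), giving T(n) = Θ(n^(log_8 8) · (log n)^(1+1)) = Θ(n · (log n)^2).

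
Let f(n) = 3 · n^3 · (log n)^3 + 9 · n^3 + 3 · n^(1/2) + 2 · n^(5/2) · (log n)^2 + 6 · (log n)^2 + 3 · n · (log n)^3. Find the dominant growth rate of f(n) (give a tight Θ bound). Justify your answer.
f(n) ∈ Θ(n^3 · (log n)^3)

Compare the terms by growth order. For large n, n^a · (log n)^b dominates n^a' · (log n)^b' iff a > a', or (a = a' and b > b'). Ranking the 6 terms shows the dominant one is 3 · n^3 · (log n)^3. Hence f(n) ∈ Θ(n^3 · (log n)^3).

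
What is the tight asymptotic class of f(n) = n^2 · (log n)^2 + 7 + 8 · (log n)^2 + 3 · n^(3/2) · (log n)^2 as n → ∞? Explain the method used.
f(n) ∈ Θ(n^2 · (log n)^2)

Compare the terms by growth order. For large n, n^a · (log n)^b dominates n^a' · (log n)^b' iff a > a', or (a = a' and b > b'). Ranking the 4 terms shows the dominant one is n^2 · (log n)^2. Hence f(n) ∈ Θ(n^2 · (log n)^2).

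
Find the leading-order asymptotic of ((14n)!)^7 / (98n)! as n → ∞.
((14n)!)^7/(98n)! ~ ((2π·14n)^(6/2) / sqrt(7)) · 7^(−7·14n)  →  0

Write N = 14n. Stirling: N! ~ sqrt(2π N)(N/e)^N and (7N)! ~ sqrt(2π·7N)·(7N/e)^(7N).
  (N!)^7/(7N)! ~ (2π N)^(7/2) (N/e)^(7N) / [sqrt(2π·7N) (7N/e)^(7N)]
     = (2π N)^(7/2) / sqrt(2π·7N) · (N/(7N))^(7N)
     = (2π N)^((7−1)/2) / sqrt(7) · 7^(−7N).
Since 7^7 > 1, the factor 7^(−7N) decays exponentially, so the ratio → 0. Substituting N = 14n gives the stated form.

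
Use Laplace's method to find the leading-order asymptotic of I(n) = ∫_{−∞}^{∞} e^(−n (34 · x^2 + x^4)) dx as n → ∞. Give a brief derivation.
I(n) ~ sqrt(π/(34n))

φ(x) = 34 · x^2 + x^4 has its unique global minimum at x* = 0 (since φ'(x) = 68x + 4x^3 = 0 only at x = 0 for real x with both coefficients positive, and φ → ∞ as |x| → ∞). At x* = 0, φ(0) = 0 and φ''(0) = 68. Laplace's method then gives
  I(n) ~ sqrt(2π / (n · φ''(0))) · e^(−n φ(0)) = sqrt(2π / (68n)) = sqrt(π/(34n)).
The x^4 term contributes only at subleading order (an O(1/n) relative correction).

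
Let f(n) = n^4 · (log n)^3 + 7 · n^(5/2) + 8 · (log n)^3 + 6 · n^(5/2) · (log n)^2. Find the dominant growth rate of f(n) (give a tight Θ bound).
f(n) ∈ Θ(n^4 · (log n)^3)

Compare the terms by growth order. For large n, n^a · (log n)^b dominates n^a' · (log n)^b' iff a > a', or (a = a' and b > b'). Ranking the 4 terms shows the dominant one is n^4 · (log n)^3. Hence f(n) ∈ Θ(n^4 · (log n)^3).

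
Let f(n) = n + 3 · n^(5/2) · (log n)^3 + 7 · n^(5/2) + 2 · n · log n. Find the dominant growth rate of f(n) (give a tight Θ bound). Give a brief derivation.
f(n) ∈ Θ(n^(5/2) · (log n)^3)

Compare the terms by growth order. For large n, n^a · (log n)^b dominates n^a' · (log n)^b' iff a > a', or (a = a' and b > b'). Ranking the 4 terms shows the dominant one is 3 · n^(5/2) · (log n)^3. Hence f(n) ∈ Θ(n^(5/2) · (log n)^3).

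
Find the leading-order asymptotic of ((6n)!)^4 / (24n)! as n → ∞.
((6n)!)^4/(24n)! ~ ((2π·6n)^(3/2) / 2) · 4^(−4·6n)  →  0

Write N = 6n. Stirling: N! ~ sqrt(2π N)(N/e)^N and (4N)! ~ sqrt(2π·4N)·(4N/e)^(4N).
  (N!)^4/(4N)! ~ (2π N)^(4/2) (N/e)^(4N) / [sqrt(2π·4N) (4N/e)^(4N)]
     = (2π N)^(4/2) / sqrt(2π·4N) · (N/(4N))^(4N)
     = (2π N)^((4−1)/2) / 2 · 4^(−4N).
Since 4^4 > 1, the factor 4^(−4N) decays exponentially, so the ratio → 0. Substituting N = 6n gives the stated form.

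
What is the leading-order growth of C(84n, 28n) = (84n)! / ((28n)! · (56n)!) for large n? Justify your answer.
C(84n, 28n) ~ (27/4)^(28n) · sqrt(3/(4π·28n))

Write N = 28n. Apply Stirling to each factorial:
  (3N)! ~ sqrt(2π·3N) · (3N/e)^(3N),
  N! ~ sqrt(2π N) · (N/e)^N,
  (2N)! ~ sqrt(2π·2N) · (2N/e)^(2N).
The exponential factors combine to (3N)^(3N) / (N^N · (2N)^(2N)) = 3^(3N)/2^(2N) = (3^3/2^2)^N = (27/4)^N.
The square-root prefactors combine to sqrt(2π·3N) / (sqrt(2π N)·sqrt(2π·2N)) = sqrt(3 / (2π·2·N)) = sqrt(3/(4π·28n)).
Substituting N = 28n: C(84n, 28n) ~ (27/4)^(28n) · sqrt(3/(4π·28n)).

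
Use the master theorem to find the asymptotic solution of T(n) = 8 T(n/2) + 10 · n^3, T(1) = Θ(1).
T(n) = Θ(n^3 log n)

log_2 8 = 3, and f(n) = 10 · n^3 = Θ(n^(log_2 8)). This is Case 2 of the master theorem: T(n) = Θ(f(n) · log n) = Θ(n^3 log n).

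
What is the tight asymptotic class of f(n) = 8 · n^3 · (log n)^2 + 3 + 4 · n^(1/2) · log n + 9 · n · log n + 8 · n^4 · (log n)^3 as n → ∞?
f(n) ∈ Θ(n^4 · (log n)^3)

Compare the terms by growth order. For large n, n^a · (log n)^b dominates n^a' · (log n)^b' iff a > a', or (a = a' and b > b'). Ranking the 5 terms shows the dominant one is 8 · n^4 · (log n)^3. Hence f(n) ∈ Θ(n^4 · (log n)^3).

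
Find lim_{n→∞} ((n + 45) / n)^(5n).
lim = e^225

Rewrite as (1 + 45/n)^(5n). By the standard limit (1 + x/n)^n → e^x, we have (1 + 45/n)^n → e^45, and raising to the 5th power gives e^225.
More precisely, ln[(1 + 45/n)^(5n)] = 5n · ln(1 + 45/n) = 5n · (45/n + O(1/n^2)) = 225 + O(1/n) → 225.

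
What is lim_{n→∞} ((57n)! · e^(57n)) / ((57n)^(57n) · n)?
lim = 0

Stirling: (57n)! ~ sqrt(2π·57n) · (57n/e)^(57n). Hence
  (57n)! · e^(57n) / (57n)^(57n) ~ sqrt(2π·57n).
Dividing by n: sqrt(2π·57n) / n = sqrt(2π·57) · n^((1−2)/2), so the expression behaves like sqrt(2π·57) · n^((1−2)/2) → 0.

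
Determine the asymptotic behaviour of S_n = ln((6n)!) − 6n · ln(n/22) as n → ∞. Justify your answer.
S_n ~ 6n · (ln 132 − 1) + O(ln n)

Stirling: ln((6n)!) = 6n ln(6n) − 6n + O(ln n).
  S_n = 6n ln(6n) − 6n − 6n ln(n/22) + O(ln n)
      = 6n ln(6n) − 6n ln n + 6n ln 22 − 6n + O(ln n)
      = 6n ln 6 + 6n ln 22 − 6n + O(ln n)
      = 6n (ln 132 − 1) + O(ln n).
Numerically ln(132) − 1 ≈ 3.8828.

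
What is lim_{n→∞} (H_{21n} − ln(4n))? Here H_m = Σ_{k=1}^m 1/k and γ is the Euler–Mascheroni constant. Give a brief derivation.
lim = ln(21/4) + γ

By Euler-Maclaurin, H_m = ln m + γ + O(1/m). So
  H_{21n} − ln(4n) = ln(21n) + γ − ln(4n) + O(1/n)
                       = ln(21/4) + γ + O(1/n).
Hence the limit is ln(21/4) + γ.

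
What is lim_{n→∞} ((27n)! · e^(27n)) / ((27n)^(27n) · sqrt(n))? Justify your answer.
lim = sqrt(2π·27)

Stirling: (27n)! ~ sqrt(2π·27n) · (27n/e)^(27n). Hence
  (27n)! · e^(27n) / (27n)^(27n) ~ sqrt(2π·27n).
Dividing by sqrt(n): sqrt(2π·27n) / sqrt(n) = sqrt(2π·27) · n^((1−1)/2), so the limit is sqrt(2π·27).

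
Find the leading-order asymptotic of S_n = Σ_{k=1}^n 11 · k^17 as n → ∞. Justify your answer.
S_n ~ 11 · n^18 / 18

By integral comparison (Euler-Maclaurin), Σ_{k=1}^n 11 · k^17 = 11 · ∫_0^n x^17 dx + O(n^17) = 11 · n^18/18 + O(n^17). (Equivalently, Faulhaber's formula gives the same leading term.)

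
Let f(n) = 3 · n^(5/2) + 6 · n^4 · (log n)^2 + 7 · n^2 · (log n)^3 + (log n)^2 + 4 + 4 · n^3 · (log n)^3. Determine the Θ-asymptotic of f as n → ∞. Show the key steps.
f(n) ∈ Θ(n^4 · (log n)^2)

Compare the terms by growth order. For large n, n^a · (log n)^b dominates n^a' · (log n)^b' iff a > a', or (a = a' and b > b'). Ranking the 6 terms shows the dominant one is 6 · n^4 · (log n)^2. Hence f(n) ∈ Θ(n^4 · (log n)^2).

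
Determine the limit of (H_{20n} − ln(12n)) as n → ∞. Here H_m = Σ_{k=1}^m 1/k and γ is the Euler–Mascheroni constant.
lim = ln(5/3) + γ

By Euler-Maclaurin, H_m = ln m + γ + O(1/m). So
  H_{20n} − ln(12n) = ln(20n) + γ − ln(12n) + O(1/n)
                       = ln(20/12) + γ + O(1/n).
Hence the limit is ln(20/12) + γ (= ln(5/3)).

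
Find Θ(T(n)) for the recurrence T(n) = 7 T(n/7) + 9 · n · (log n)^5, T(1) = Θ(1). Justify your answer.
T(n) = Θ(n · (log n)^6)

Here log_7 7 = 1 and f(n) = 9 · n · (log n)^5 = Θ(n^(log_7 7) · (log n)^5). This is the extended Case 2 of the master theorem (f matches the critical exponent up to log factors), giving T(n) = Θ(n^(log_7 7) · (log n)^(5+1)) = Θ(n · (log n)^6).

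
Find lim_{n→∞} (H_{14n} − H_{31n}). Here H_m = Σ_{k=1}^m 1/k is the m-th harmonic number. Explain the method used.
lim = ln(14/31)

Euler-Maclaurin gives H_m = ln m + γ + 1/(2m) + O(1/m^2). The γ and O(1/m) terms cancel in the difference:
  H_{14n} − H_{31n} = ln(14n) − ln(31n) + O(1/n) = ln(14/31) + O(1/n).
Hence the limit is ln(14/31).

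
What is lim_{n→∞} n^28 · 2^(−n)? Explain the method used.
lim = 0

Exponentials with base > 1 dominate every fixed polynomial: for any fixed c, n^c / 2^n → 0 as n → ∞ (e.g. by the ratio test, or by writing 2^n = e^(n ln 2) and noting e^(n ln 2) / n^c → ∞). Hence n^28 · 2^(−n) = n^28 / 2^n → 0.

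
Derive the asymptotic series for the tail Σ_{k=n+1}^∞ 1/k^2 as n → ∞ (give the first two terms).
Σ_{k>n} 1/k^2 = 1/(1 · n) − 1/(2 · n^2) + O(1/n^3)

Compare to the integral: ∫_{n}^∞ x^(−2) dx = [−x^(−1)/1]_{n}^∞ = 1/((2−1)·n). The Euler-Maclaurin correction adds −f(n)/2 = −1/(2·n^2). Euler-Maclaurin then gives
  Σ_{k>n} 1/k^2 = ∫_{n}^∞ dx/x^2 − 1/(2·n^2) + O(1/n^3).
(Equivalently this is ζ(2) − Σ_{k≤n} 1/k^2.)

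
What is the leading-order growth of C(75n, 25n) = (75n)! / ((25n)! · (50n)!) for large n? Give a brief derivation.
C(75n, 25n) ~ (27/4)^(25n) · sqrt(3/(4π·25n))

Write N = 25n. Apply Stirling to each factorial:
  (3N)! ~ sqrt(2π·3N) · (3N/e)^(3N),
  N! ~ sqrt(2π N) · (N/e)^N,
  (2N)! ~ sqrt(2π·2N) · (2N/e)^(2N).
The exponential factors combine to (3N)^(3N) / (N^N · (2N)^(2N)) = 3^(3N)/2^(2N) = (3^3/2^2)^N = (27/4)^N.
The square-root prefactors combine to sqrt(2π·3N) / (sqrt(2π N)·sqrt(2π·2N)) = sqrt(3 / (2π·2·N)) = sqrt(3/(4π·25n)).
Substituting N = 25n: C(75n, 25n) ~ (27/4)^(25n) · sqrt(3/(4π·25n)).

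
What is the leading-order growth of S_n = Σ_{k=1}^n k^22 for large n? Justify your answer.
S_n ~ n^23 / 23

By integral comparison (Euler-Maclaurin), Σ_{k=1}^n k^22 = ∫_0^n x^22 dx + O(n^22) = n^23/23 + O(n^22). (Equivalently, Faulhaber's formula gives the same leading term.)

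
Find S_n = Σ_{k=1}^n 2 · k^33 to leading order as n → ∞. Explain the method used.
S_n ~ n^34 / 17

By integral comparison (Euler-Maclaurin), Σ_{k=1}^n 2 · k^33 = 2 · ∫_0^n x^33 dx + O(n^33) = 2 · n^34/34 = n^34 / 17 + O(n^33). (Equivalently, Faulhaber's formula gives the same leading term.)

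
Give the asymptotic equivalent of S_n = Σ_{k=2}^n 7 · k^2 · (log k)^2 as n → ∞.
S_n ~ 7 · n^3 · (log n)^2 / 3

By integral comparison, S_n = ∫_1^n 7 · x^2 · (log x)^2 dx + O(n^2 · (log n)^2). For the integral, the leading term of ∫_1^n x^2 (log x)^2 dx is n^3/3 · (log n)^2 (by repeated integration by parts; each step lowers the log-exponent and produces a relatively O(1/log n) correction). Hence S_n ~ 7 · n^3 · (log n)^2 / 3.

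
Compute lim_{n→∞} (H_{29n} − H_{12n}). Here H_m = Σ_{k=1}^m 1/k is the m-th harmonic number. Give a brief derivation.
lim = ln(29/12)

Euler-Maclaurin gives H_m = ln m + γ + 1/(2m) + O(1/m^2). The γ and O(1/m) terms cancel in the difference:
  H_{29n} − H_{12n} = ln(29n) − ln(12n) + O(1/n) = ln(29/12) + O(1/n).
Hence the limit is ln(29/12).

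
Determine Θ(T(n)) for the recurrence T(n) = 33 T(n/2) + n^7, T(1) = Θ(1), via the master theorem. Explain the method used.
T(n) = Θ(n^7)

log_2 33 ≈ 5.044. f(n) = n^7 dominates n^(log_2 33) since 7 > 5.044, and the regularity condition a·f(n/b) = 33·(n/2)^7 = (33/128)·n^7 ≤ c·f(n) holds with c = 33/128 ≈ 0.258 < 1. So this is Case 3: T(n) = Θ(f(n)) = Θ(n^7).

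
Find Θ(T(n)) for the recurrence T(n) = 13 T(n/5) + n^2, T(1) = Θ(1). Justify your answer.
T(n) = Θ(n^2)

log_5 13 ≈ 1.594. f(n) = n^2 dominates n^(log_5 13) since 2 > 1.594, and the regularity condition a·f(n/b) = 13·(n/5)^2 = (13/25)·n^2 ≤ c·f(n) holds with c = 13/25 ≈ 0.52 < 1. So this is Case 3: T(n) = Θ(f(n)) = Θ(n^2).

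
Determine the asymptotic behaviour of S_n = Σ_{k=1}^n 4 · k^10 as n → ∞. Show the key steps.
S_n ~ 4 · n^11 / 11

By integral comparison (Euler-Maclaurin), Σ_{k=1}^n 4 · k^10 = 4 · ∫_0^n x^10 dx + O(n^10) = 4 · n^11/11 + O(n^10). (Equivalently, Faulhaber's formula gives the same leading term.)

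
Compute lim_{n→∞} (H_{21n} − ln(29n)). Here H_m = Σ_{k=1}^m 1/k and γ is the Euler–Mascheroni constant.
lim = ln(21/29) + γ

By Euler-Maclaurin, H_m = ln m + γ + O(1/m). So
  H_{21n} − ln(29n) = ln(21n) + γ − ln(29n) + O(1/n)
                       = ln(21/29) + γ + O(1/n).
Hence the limit is ln(21/29) + γ.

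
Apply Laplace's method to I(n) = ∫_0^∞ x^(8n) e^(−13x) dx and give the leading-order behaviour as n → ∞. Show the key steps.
I(n) ~ (sqrt(2π·8n) / 13) · (8n/(13e))^(8n)

Write the integrand as exp(8n ln x − 13x) and set f(x) = 8n ln x − 13x. Then f'(x) = 8n/x − 13 = 0 at x* = 8n/13, and f''(x*) = −8n/x*^2 = −13^2/(8n). Laplace's method (interior maximum) gives
  I(n) ~ e^(f(x*)) · sqrt(2π / |f''(x*)|)
        = exp(8n ln(8n/13) − 8n) · sqrt(2π · 8n / 13^2)
        = (8n/13)^(8n) e^(−8n) · sqrt(2π·8n) / 13
        = (sqrt(2π·8n) / 13) · (8n/(13e))^(8n).
This matches Γ(8n+1)/13^(8n+1) with Stirling applied to Γ.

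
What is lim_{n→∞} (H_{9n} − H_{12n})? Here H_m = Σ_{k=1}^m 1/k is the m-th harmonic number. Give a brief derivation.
lim = ln(9/12) = ln(3/4)

Euler-Maclaurin gives H_m = ln m + γ + 1/(2m) + O(1/m^2). The γ and O(1/m) terms cancel in the difference:
  H_{9n} − H_{12n} = ln(9n) − ln(12n) + O(1/n) = ln(9/12) + O(1/n).
Hence the limit is ln(9/12) = ln(3/4).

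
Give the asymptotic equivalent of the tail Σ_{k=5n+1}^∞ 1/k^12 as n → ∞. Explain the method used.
Σ_{k>5n} 1/k^12 ~ 1/(11 · (5n)^11)

Compare to the integral: ∫_{5n}^∞ x^(−12) dx = [−x^(−11)/11]_{5n}^∞ = 1/((12−1)·(5n)^11). Euler-Maclaurin then gives
  Σ_{k>5n} 1/k^12 = ∫_{5n}^∞ dx/x^12 − 1/(2·(5n)^12) + O(1/(5n)^13).
(Equivalently this is ζ(12) − Σ_{k≤5n} 1/k^12.)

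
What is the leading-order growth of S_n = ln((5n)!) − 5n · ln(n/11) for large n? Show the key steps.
S_n ~ 5n · (ln 55 − 1) + O(ln n)

Stirling: ln((5n)!) = 5n ln(5n) − 5n + O(ln n).
  S_n = 5n ln(5n) − 5n − 5n ln(n/11) + O(ln n)
      = 5n ln(5n) − 5n ln n + 5n ln 11 − 5n + O(ln n)
      = 5n ln 5 + 5n ln 11 − 5n + O(ln n)
      = 5n (ln 55 − 1) + O(ln n).
Numerically ln(55) − 1 ≈ 3.0073.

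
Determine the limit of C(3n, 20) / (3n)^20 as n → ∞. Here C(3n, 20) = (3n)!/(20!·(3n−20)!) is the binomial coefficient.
lim = 1/20! = 1/2432902008176640000

With N = 3n → ∞: C(N, 20) / N^20 = [N(N−1)…(N−19)] / (20! · N^20) = (1/20!) · 1 · (1 − 1/(3n)) · … · (1 − 19/(3n)). Each factor → 1 as N → ∞, so the limit is 1/20! = 1/2432902008176640000.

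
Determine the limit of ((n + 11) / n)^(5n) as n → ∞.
lim = e^55

Rewrite as (1 + 11/n)^(5n). By the standard limit (1 + x/n)^n → e^x, we have (1 + 11/n)^n → e^11, and raising to the 5th power gives e^55.
More precisely, ln[(1 + 11/n)^(5n)] = 5n · ln(1 + 11/n) = 5n · (11/n + O(1/n^2)) = 55 + O(1/n) → 55.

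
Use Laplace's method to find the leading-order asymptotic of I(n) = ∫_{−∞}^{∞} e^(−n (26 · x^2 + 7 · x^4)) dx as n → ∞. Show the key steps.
I(n) ~ sqrt(π/(26n))

φ(x) = 26 · x^2 + 7 · x^4 has its unique global minimum at x* = 0 (since φ'(x) = 52x + 28x^3 = 0 only at x = 0 for real x with both coefficients positive, and φ → ∞ as |x| → ∞). At x* = 0, φ(0) = 0 and φ''(0) = 52. Laplace's method then gives
  I(n) ~ sqrt(2π / (n · φ''(0))) · e^(−n φ(0)) = sqrt(2π / (52n)) = sqrt(π/(26n)).
The 7 · x^4 term contributes only at subleading order (an O(1/n) relative correction).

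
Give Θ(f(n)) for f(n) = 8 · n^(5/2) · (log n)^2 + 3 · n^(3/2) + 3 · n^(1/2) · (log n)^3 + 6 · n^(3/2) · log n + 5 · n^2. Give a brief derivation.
f(n) ∈ Θ(n^(5/2) · (log n)^2)

Compare the terms by growth order. For large n, n^a · (log n)^b dominates n^a' · (log n)^b' iff a > a', or (a = a' and b > b'). Ranking the 5 terms shows the dominant one is 8 · n^(5/2) · (log n)^2. Hence f(n) ∈ Θ(n^(5/2) · (log n)^2).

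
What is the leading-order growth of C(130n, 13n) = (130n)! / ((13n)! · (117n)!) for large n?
C(130n, 13n) ~ (10000000000/387420489)^(13n) · sqrt(5/(9π·13n))

Write N = 13n. Apply Stirling to each factorial:
  (10N)! ~ sqrt(2π·10N) · (10N/e)^(10N),
  N! ~ sqrt(2π N) · (N/e)^N,
  (9N)! ~ sqrt(2π·9N) · (9N/e)^(9N).
The exponential factors combine to (10N)^(10N) / (N^N · (9N)^(9N)) = 10^(10N)/9^(9N) = (10^10/9^9)^N = (10000000000/387420489)^N.
The square-root prefactors combine to sqrt(2π·10N) / (sqrt(2π N)·sqrt(2π·9N)) = sqrt(10 / (2π·9·N)) = sqrt(5/(9π·13n)).
Substituting N = 13n: C(130n, 13n) ~ (10000000000/387420489)^(13n) · sqrt(5/(9π·13n)).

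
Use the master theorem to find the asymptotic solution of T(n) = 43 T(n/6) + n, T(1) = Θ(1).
T(n) = Θ(n^(log_6 43))

Master theorem: compare f(n) = n to n^(log_6 43) where log_6 43 ≈ 2.099. Since 1 < log_6 43, we have f(n) = O(n^(log_6 43 − ε)) for some ε > 0 — Case 1. Hence T(n) = Θ(n^(log_6 43)).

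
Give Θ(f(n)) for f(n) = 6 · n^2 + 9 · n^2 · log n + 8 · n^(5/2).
f(n) ∈ Θ(n^(5/2))

Compare the terms by growth order. For large n, n^a · (log n)^b dominates n^a' · (log n)^b' iff a > a', or (a = a' and b > b'). Ranking the 3 terms shows the dominant one is 8 · n^(5/2). Hence f(n) ∈ Θ(n^(5/2)).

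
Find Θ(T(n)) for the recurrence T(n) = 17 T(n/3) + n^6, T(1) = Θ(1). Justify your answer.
T(n) = Θ(n^6)

log_3 17 ≈ 2.579. f(n) = n^6 dominates n^(log_3 17) since 6 > 2.579, and the regularity condition a·f(n/b) = 17·(n/3)^6 = (17/729)·n^6 ≤ c·f(n) holds with c = 17/729 ≈ 0.0233 < 1. So this is Case 3: T(n) = Θ(f(n)) = Θ(n^6).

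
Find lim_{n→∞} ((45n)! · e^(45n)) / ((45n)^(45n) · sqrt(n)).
lim = sqrt(2π·45)

Stirling: (45n)! ~ sqrt(2π·45n) · (45n/e)^(45n). Hence
  (45n)! · e^(45n) / (45n)^(45n) ~ sqrt(2π·45n).
Dividing by sqrt(n): sqrt(2π·45n) / sqrt(n) = sqrt(2π·45) · n^((1−1)/2), so the limit is sqrt(2π·45).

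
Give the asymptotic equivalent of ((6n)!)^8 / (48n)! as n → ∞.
((6n)!)^8/(48n)! ~ ((2π·6n)^(7/2) / sqrt(8)) · 8^(−8·6n)  →  0

Write N = 6n. Stirling: N! ~ sqrt(2π N)(N/e)^N and (8N)! ~ sqrt(2π·8N)·(8N/e)^(8N).
  (N!)^8/(8N)! ~ (2π N)^(8/2) (N/e)^(8N) / [sqrt(2π·8N) (8N/e)^(8N)]
     = (2π N)^(8/2) / sqrt(2π·8N) · (N/(8N))^(8N)
     = (2π N)^((8−1)/2) / sqrt(8) · 8^(−8N).
Since 8^8 > 1, the factor 8^(−8N) decays exponentially, so the ratio → 0. Substituting N = 6n gives the stated form.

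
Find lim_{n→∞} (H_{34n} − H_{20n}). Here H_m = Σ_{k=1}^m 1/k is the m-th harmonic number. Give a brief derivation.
lim = ln(34/20) = ln(17/10)

Euler-Maclaurin gives H_m = ln m + γ + 1/(2m) + O(1/m^2). The γ and O(1/m) terms cancel in the difference:
  H_{34n} − H_{20n} = ln(34n) − ln(20n) + O(1/n) = ln(34/20) + O(1/n).
Hence the limit is ln(34/20) = ln(17/10).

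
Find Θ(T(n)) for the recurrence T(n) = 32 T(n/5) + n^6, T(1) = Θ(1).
T(n) = Θ(n^6)

log_5 32 ≈ 2.153. f(n) = n^6 dominates n^(log_5 32) since 6 > 2.153, and the regularity condition a·f(n/b) = 32·(n/5)^6 = (32/15625)·n^6 ≤ c·f(n) holds with c = 32/15625 ≈ 0.00205 < 1. So this is Case 3: T(n) = Θ(f(n)) = Θ(n^6).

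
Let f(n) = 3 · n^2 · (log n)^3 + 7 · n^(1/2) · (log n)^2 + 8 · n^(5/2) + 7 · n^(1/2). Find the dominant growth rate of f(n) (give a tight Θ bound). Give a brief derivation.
f(n) ∈ Θ(n^(5/2))

Compare the terms by growth order. For large n, n^a · (log n)^b dominates n^a' · (log n)^b' iff a > a', or (a = a' and b > b'). Ranking the 4 terms shows the dominant one is 8 · n^(5/2). Hence f(n) ∈ Θ(n^(5/2)).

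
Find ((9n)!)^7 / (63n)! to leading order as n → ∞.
((9n)!)^7/(63n)! ~ ((2π·9n)^(6/2) / sqrt(7)) · 7^(−7·9n)  →  0

Write N = 9n. Stirling: N! ~ sqrt(2π N)(N/e)^N and (7N)! ~ sqrt(2π·7N)·(7N/e)^(7N).
  (N!)^7/(7N)! ~ (2π N)^(7/2) (N/e)^(7N) / [sqrt(2π·7N) (7N/e)^(7N)]
     = (2π N)^(7/2) / sqrt(2π·7N) · (N/(7N))^(7N)
     = (2π N)^((7−1)/2) / sqrt(7) · 7^(−7N).
Since 7^7 > 1, the factor 7^(−7N) decays exponentially, so the ratio → 0. Substituting N = 9n gives the stated form.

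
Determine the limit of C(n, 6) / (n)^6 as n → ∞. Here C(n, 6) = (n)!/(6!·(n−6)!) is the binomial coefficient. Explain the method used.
lim = 1/6! = 1/720

With N = n → ∞: C(N, 6) / N^6 = [N(N−1)…(N−5)] / (6! · N^6) = (1/6!) · 1 · (1 − 1/n) · … · (1 − 5/n). Each factor → 1 as N → ∞, so the limit is 1/6! = 1/720.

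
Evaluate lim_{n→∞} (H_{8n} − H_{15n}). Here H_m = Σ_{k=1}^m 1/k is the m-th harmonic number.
lim = ln(8/15)

Euler-Maclaurin gives H_m = ln m + γ + 1/(2m) + O(1/m^2). The γ and O(1/m) terms cancel in the difference:
  H_{8n} − H_{15n} = ln(8n) − ln(15n) + O(1/n) = ln(8/15) + O(1/n).
Hence the limit is ln(8/15).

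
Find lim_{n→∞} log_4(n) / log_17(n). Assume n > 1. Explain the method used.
lim = ln(17) / ln(4) = log_4(17)

Change of base: log_4(n) = ln n / ln 4 and log_17(n) = ln n / ln 17. The ratio is (ln n / ln 4) · (ln 17 / ln n) = ln 17 / ln 4, a constant independent of n. So the limit is ln 17 / ln 4 = log_4(17).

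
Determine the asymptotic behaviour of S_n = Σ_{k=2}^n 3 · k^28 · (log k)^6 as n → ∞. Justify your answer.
S_n ~ 3 · n^29 · (log n)^6 / 29

By integral comparison, S_n = ∫_1^n 3 · x^28 · (log x)^6 dx + O(n^28 · (log n)^6). For the integral, the leading term of ∫_1^n x^28 (log x)^6 dx is n^29/29 · (log n)^6 (by repeated integration by parts; each step lowers the log-exponent and produces a relatively O(1/log n) correction). Hence S_n ~ 3 · n^29 · (log n)^6 / 29.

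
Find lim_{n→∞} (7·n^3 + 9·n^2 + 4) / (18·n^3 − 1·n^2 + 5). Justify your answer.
lim = 7/18

For large n the leading n^3 terms dominate both numerator and denominator. Dividing top and bottom by n^3, every other term tends to 0, leaving 7/18.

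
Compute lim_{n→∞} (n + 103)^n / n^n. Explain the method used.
lim = e^103

Rewrite as (1 + 103/n)^(n). By the standard limit (1 + x/n)^n → e^x, we have (1 + 103/n)^n → e^103, and raising to the 1st power gives e^103.
More precisely, ln[(1 + 103/n)^(n)] = n · ln(1 + 103/n) = n · (103/n + O(1/n^2)) = 103 + O(1/n) → 103.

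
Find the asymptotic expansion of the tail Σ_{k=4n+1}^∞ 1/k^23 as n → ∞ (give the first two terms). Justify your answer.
Σ_{k>4n} 1/k^23 = 1/(22 · (4n)^22) − 1/(2 · (4n)^23) + O(1/(4n)^24)

Compare to the integral: ∫_{4n}^∞ x^(−23) dx = [−x^(−22)/22]_{4n}^∞ = 1/((23−1)·(4n)^22). The Euler-Maclaurin correction adds −f(4n)/2 = −1/(2·(4n)^23). Euler-Maclaurin then gives
  Σ_{k>4n} 1/k^23 = ∫_{4n}^∞ dx/x^23 − 1/(2·(4n)^23) + O(1/(4n)^24).
(Equivalently this is ζ(23) − Σ_{k≤4n} 1/k^23.)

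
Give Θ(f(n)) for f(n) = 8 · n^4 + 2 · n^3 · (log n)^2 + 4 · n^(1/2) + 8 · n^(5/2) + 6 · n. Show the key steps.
f(n) ∈ Θ(n^4)

Compare the terms by growth order. For large n, n^a · (log n)^b dominates n^a' · (log n)^b' iff a > a', or (a = a' and b > b'). Ranking the 5 terms shows the dominant one is 8 · n^4. Hence f(n) ∈ Θ(n^4).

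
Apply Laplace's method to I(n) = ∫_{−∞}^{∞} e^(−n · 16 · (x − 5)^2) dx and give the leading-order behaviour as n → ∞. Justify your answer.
I(n) = sqrt(π/(16n))

Here φ(x) = 16 · (x − 5)^2 has its unique minimum at x* = 5 with φ(x*) = 0 and φ''(x*) = 32. Laplace's method gives
  I(n) ~ e^(−n φ(x*)) · sqrt(2π / (n · φ''(x*))) = sqrt(2π / (32n)) = sqrt(π/(16n)).
This is exact: substituting u = (x − 5)·sqrt(16n) gives I(n) = (1/sqrt(16n)) ∫_{−∞}^{∞} e^(−u^2) du = sqrt(π/(16n)).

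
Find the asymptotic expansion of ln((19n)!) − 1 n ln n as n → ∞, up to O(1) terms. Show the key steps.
ln((19n)!) − 1 n ln n = 18 n ln n + 19(ln 19 − 1) n + (1/2) ln(2π·19n) + O(1/n)

Stirling: ln((19n)!) = 19n ln(19n) − 19n + (1/2) ln(2π·19n) + O(1/n).
Expand 19n ln(19n) = 19n (ln n + ln 19) = 19n ln n + 19n ln 19.
Subtract 1n ln n: leading term is (19 − 1) n ln n = 18 n ln n. The next term is 19n ln 19 − 19n = 19(ln 19 − 1) n. Then the (1/2) ln(2π·19n) correction.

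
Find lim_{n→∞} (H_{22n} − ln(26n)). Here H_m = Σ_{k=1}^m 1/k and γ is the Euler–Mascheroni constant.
lim = ln(11/13) + γ

By Euler-Maclaurin, H_m = ln m + γ + O(1/m). So
  H_{22n} − ln(26n) = ln(22n) + γ − ln(26n) + O(1/n)
                       = ln(22/26) + γ + O(1/n).
Hence the limit is ln(22/26) + γ (= ln(11/13)).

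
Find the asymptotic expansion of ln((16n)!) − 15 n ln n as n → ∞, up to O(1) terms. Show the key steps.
ln((16n)!) − 15 n ln n = n ln n + 16(ln 16 − 1) n + (1/2) ln(2π·16n) + O(1/n)

Stirling: ln((16n)!) = 16n ln(16n) − 16n + (1/2) ln(2π·16n) + O(1/n).
Expand 16n ln(16n) = 16n (ln n + ln 16) = 16n ln n + 16n ln 16.
Subtract 15n ln n: leading term is (16 − 15) n ln n = n ln n. The next term is 16n ln 16 − 16n = 16(ln 16 − 1) n. Then the (1/2) ln(2π·16n) correction.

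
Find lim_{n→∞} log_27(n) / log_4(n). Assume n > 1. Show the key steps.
lim = ln(4) / ln(27) = log_27(4)

Change of base: log_27(n) = ln n / ln 27 and log_4(n) = ln n / ln 4. The ratio is (ln n / ln 27) · (ln 4 / ln n) = ln 4 / ln 27, a constant independent of n. So the limit is ln 4 / ln 27 = log_27(4).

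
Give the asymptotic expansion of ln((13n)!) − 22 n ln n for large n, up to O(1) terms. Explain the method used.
ln((13n)!) − 22 n ln n = −9 n ln n + 13(ln 13 − 1) n + (1/2) ln(2π·13n) + O(1/n)

Stirling: ln((13n)!) = 13n ln(13n) − 13n + (1/2) ln(2π·13n) + O(1/n).
Expand 13n ln(13n) = 13n (ln n + ln 13) = 13n ln n + 13n ln 13.
Subtract 22n ln n: leading term is (13 − 22) n ln n = −9 n ln n. The next term is 13n ln 13 − 13n = 13(ln 13 − 1) n. Then the (1/2) ln(2π·13n) correction.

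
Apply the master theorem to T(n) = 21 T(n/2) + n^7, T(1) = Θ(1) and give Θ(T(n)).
T(n) = Θ(n^7)

log_2 21 ≈ 4.392. f(n) = n^7 dominates n^(log_2 21) since 7 > 4.392, and the regularity condition a·f(n/b) = 21·(n/2)^7 = (21/128)·n^7 ≤ c·f(n) holds with c = 21/128 ≈ 0.164 < 1. So this is Case 3: T(n) = Θ(f(n)) = Θ(n^7).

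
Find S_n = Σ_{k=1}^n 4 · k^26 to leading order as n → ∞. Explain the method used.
S_n ~ 4 · n^27 / 27

By integral comparison (Euler-Maclaurin), Σ_{k=1}^n 4 · k^26 = 4 · ∫_0^n x^26 dx + O(n^26) = 4 · n^27/27 + O(n^26). (Equivalently, Faulhaber's formula gives the same leading term.)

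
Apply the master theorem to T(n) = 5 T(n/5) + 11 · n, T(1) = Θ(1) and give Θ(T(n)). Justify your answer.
T(n) = Θ(n log n)

log_5 5 = 1, and f(n) = 11 · n = Θ(n^(log_5 5)). This is Case 2 of the master theorem: T(n) = Θ(f(n) · log n) = Θ(n log n).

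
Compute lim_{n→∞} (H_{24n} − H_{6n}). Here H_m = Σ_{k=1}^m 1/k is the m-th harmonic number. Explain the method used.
lim = ln(24/6) = ln 4

Euler-Maclaurin gives H_m = ln m + γ + 1/(2m) + O(1/m^2). The γ and O(1/m) terms cancel in the difference:
  H_{24n} − H_{6n} = ln(24n) − ln(6n) + O(1/n) = ln(24/6) + O(1/n).
Hence the limit is ln(24/6) = ln 4.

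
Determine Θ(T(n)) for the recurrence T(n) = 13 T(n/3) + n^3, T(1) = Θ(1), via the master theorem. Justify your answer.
T(n) = Θ(n^3)

log_3 13 ≈ 2.335. f(n) = n^3 dominates n^(log_3 13) since 3 > 2.335, and the regularity condition a·f(n/b) = 13·(n/3)^3 = (13/27)·n^3 ≤ c·f(n) holds with c = 13/27 ≈ 0.481 < 1. So this is Case 3: T(n) = Θ(f(n)) = Θ(n^3).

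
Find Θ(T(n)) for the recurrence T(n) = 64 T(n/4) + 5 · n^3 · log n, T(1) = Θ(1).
T(n) = Θ(n^3 · (log n)^2)

Here log_4 64 = 3 and f(n) = 5 · n^3 · log n = Θ(n^(log_4 64) · (log n)^1). This is the extended Case 2 of the master theorem (f matches the critical exponent up to log factors), giving T(n) = Θ(n^(log_4 64) · (log n)^(1+1)) = Θ(n^3 · (log n)^2).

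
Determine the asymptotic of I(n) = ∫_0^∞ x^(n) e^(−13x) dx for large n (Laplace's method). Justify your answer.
I(n) ~ (sqrt(2π·n) / 13) · (n/(13e))^(n)

Write the integrand as exp(n ln x − 13x) and set f(x) = n ln x − 13x. Then f'(x) = n/x − 13 = 0 at x* = n/13, and f''(x*) = −n/x*^2 = −13^2/(n). Laplace's method (interior maximum) gives
  I(n) ~ e^(f(x*)) · sqrt(2π / |f''(x*)|)
        = exp(n ln(n/13) − n) · sqrt(2π · n / 13^2)
        = (n/13)^(n) e^(−n) · sqrt(2π·n) / 13
        = (sqrt(2π·n) / 13) · (n/(13e))^(n).
This matches Γ(n+1)/13^(n+1) with Stirling applied to Γ.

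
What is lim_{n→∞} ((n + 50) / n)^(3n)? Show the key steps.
lim = e^150

Rewrite as (1 + 50/n)^(3n). By the standard limit (1 + x/n)^n → e^x, we have (1 + 50/n)^n → e^50, and raising to the 3rd power gives e^150.
More precisely, ln[(1 + 50/n)^(3n)] = 3n · ln(1 + 50/n) = 3n · (50/n + O(1/n^2)) = 150 + O(1/n) → 150.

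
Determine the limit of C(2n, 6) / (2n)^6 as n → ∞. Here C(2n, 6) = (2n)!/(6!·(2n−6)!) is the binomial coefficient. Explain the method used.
lim = 1/6! = 1/720

With N = 2n → ∞: C(N, 6) / N^6 = [N(N−1)…(N−5)] / (6! · N^6) = (1/6!) · 1 · (1 − 1/(2n)) · … · (1 − 5/(2n)). Each factor → 1 as N → ∞, so the limit is 1/6! = 1/720.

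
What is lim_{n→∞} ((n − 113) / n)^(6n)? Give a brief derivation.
lim = e^(−678)

Rewrite as (1 − 113/n)^(6n). By the standard limit (1 + x/n)^n → e^x, we have (1 − 113/n)^n → e^(−113), and raising to the 6th power gives e^(−678).
More precisely, ln[(1 − 113/n)^(6n)] = 6n · ln(1 − 113/n) = 6n · (-113/n + O(1/n^2)) = -678 + O(1/n) → -678.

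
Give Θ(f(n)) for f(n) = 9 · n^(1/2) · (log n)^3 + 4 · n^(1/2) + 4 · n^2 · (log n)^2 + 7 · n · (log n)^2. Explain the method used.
f(n) ∈ Θ(n^2 · (log n)^2)

Compare the terms by growth order. For large n, n^a · (log n)^b dominates n^a' · (log n)^b' iff a > a', or (a = a' and b > b'). Ranking the 4 terms shows the dominant one is 4 · n^2 · (log n)^2. Hence f(n) ∈ Θ(n^2 · (log n)^2).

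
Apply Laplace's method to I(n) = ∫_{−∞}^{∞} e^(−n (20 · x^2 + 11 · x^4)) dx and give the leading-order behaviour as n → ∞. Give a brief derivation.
I(n) ~ sqrt(π/(20n))

φ(x) = 20 · x^2 + 11 · x^4 has its unique global minimum at x* = 0 (since φ'(x) = 40x + 44x^3 = 0 only at x = 0 for real x with both coefficients positive, and φ → ∞ as |x| → ∞). At x* = 0, φ(0) = 0 and φ''(0) = 40. Laplace's method then gives
  I(n) ~ sqrt(2π / (n · φ''(0))) · e^(−n φ(0)) = sqrt(2π / (40n)) = sqrt(π/(20n)).
The 11 · x^4 term contributes only at subleading order (an O(1/n) relative correction).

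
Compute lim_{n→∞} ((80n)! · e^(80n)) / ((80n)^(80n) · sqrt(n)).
lim = sqrt(2π·80)

Stirling: (80n)! ~ sqrt(2π·80n) · (80n/e)^(80n). Hence
  (80n)! · e^(80n) / (80n)^(80n) ~ sqrt(2π·80n).
Dividing by sqrt(n): sqrt(2π·80n) / sqrt(n) = sqrt(2π·80) · n^((1−1)/2), so the limit is sqrt(2π·80).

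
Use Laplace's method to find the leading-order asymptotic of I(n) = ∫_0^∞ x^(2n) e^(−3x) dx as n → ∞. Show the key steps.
I(n) ~ (sqrt(2π·2n) / 3) · (2n/(3e))^(2n)

Write the integrand as exp(2n ln x − 3x) and set f(x) = 2n ln x − 3x. Then f'(x) = 2n/x − 3 = 0 at x* = 2n/3, and f''(x*) = −2n/x*^2 = −3^2/(2n). Laplace's method (interior maximum) gives
  I(n) ~ e^(f(x*)) · sqrt(2π / |f''(x*)|)
        = exp(2n ln(2n/3) − 2n) · sqrt(2π · 2n / 3^2)
        = (2n/3)^(2n) e^(−2n) · sqrt(2π·2n) / 3
        = (sqrt(2π·2n) / 3) · (2n/(3e))^(2n).
This matches Γ(2n+1)/3^(2n+1) with Stirling applied to Γ.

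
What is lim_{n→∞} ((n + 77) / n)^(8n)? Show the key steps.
lim = e^616

Rewrite as (1 + 77/n)^(8n). By the standard limit (1 + x/n)^n → e^x, we have (1 + 77/n)^n → e^77, and raising to the 8th power gives e^616.
More precisely, ln[(1 + 77/n)^(8n)] = 8n · ln(1 + 77/n) = 8n · (77/n + O(1/n^2)) = 616 + O(1/n) → 616.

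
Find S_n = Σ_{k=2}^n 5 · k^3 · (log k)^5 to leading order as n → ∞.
S_n ~ 5 · n^4 · (log n)^5 / 4

By integral comparison, S_n = ∫_1^n 5 · x^3 · (log x)^5 dx + O(n^3 · (log n)^5). For the integral, the leading term of ∫_1^n x^3 (log x)^5 dx is n^4/4 · (log n)^5 (by repeated integration by parts; each step lowers the log-exponent and produces a relatively O(1/log n) correction). Hence S_n ~ 5 · n^4 · (log n)^5 / 4.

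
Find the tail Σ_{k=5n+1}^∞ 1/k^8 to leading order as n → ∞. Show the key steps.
Σ_{k>5n} 1/k^8 ~ 1/(7 · (5n)^7)

Compare to the integral: ∫_{5n}^∞ x^(−8) dx = [−x^(−7)/7]_{5n}^∞ = 1/((8−1)·(5n)^7). Euler-Maclaurin then gives
  Σ_{k>5n} 1/k^8 = ∫_{5n}^∞ dx/x^8 − 1/(2·(5n)^8) + O(1/(5n)^9).
(Equivalently this is ζ(8) − Σ_{k≤5n} 1/k^8.)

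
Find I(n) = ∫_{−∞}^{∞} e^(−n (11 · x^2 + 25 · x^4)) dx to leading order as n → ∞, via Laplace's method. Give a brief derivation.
I(n) ~ sqrt(π/(11n))

φ(x) = 11 · x^2 + 25 · x^4 has its unique global minimum at x* = 0 (since φ'(x) = 22x + 100x^3 = 0 only at x = 0 for real x with both coefficients positive, and φ → ∞ as |x| → ∞). At x* = 0, φ(0) = 0 and φ''(0) = 22. Laplace's method then gives
  I(n) ~ sqrt(2π / (n · φ''(0))) · e^(−n φ(0)) = sqrt(2π / (22n)) = sqrt(π/(11n)).
The 25 · x^4 term contributes only at subleading order (an O(1/n) relative correction).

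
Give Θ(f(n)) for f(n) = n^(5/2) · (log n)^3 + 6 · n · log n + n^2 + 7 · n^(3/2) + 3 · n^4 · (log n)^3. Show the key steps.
f(n) ∈ Θ(n^4 · (log n)^3)

Compare the terms by growth order. For large n, n^a · (log n)^b dominates n^a' · (log n)^b' iff a > a', or (a = a' and b > b'). Ranking the 5 terms shows the dominant one is 3 · n^4 · (log n)^3. Hence f(n) ∈ Θ(n^4 · (log n)^3).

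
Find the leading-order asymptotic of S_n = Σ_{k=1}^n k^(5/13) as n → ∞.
S_n ~ (13/18) · n^(18/13)

Integral comparison: Σ_{k=1}^n k^(5/13) = ∫_0^n x^(5/13) dx + O(n^(5/13)). The integral is n^(1 + 5/13) / (1 + 5/13) = n^((5+13)/13) / ((5+13)/13) = (13/18) · n^(18/13).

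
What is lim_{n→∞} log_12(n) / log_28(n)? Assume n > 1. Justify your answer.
lim = ln(28) / ln(12) = log_12(28)

Change of base: log_12(n) = ln n / ln 12 and log_28(n) = ln n / ln 28. The ratio is (ln n / ln 12) · (ln 28 / ln n) = ln 28 / ln 12, a constant independent of n. So the limit is ln 28 / ln 12 = log_12(28).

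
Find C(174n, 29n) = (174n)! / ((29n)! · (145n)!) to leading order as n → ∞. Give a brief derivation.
C(174n, 29n) ~ (46656/3125)^(29n) · sqrt(3/(5π·29n))

Write N = 29n. Apply Stirling to each factorial:
  (6N)! ~ sqrt(2π·6N) · (6N/e)^(6N),
  N! ~ sqrt(2π N) · (N/e)^N,
  (5N)! ~ sqrt(2π·5N) · (5N/e)^(5N).
The exponential factors combine to (6N)^(6N) / (N^N · (5N)^(5N)) = 6^(6N)/5^(5N) = (6^6/5^5)^N = (46656/3125)^N.
The square-root prefactors combine to sqrt(2π·6N) / (sqrt(2π N)·sqrt(2π·5N)) = sqrt(6 / (2π·5·N)) = sqrt(3/(5π·29n)).
Substituting N = 29n: C(174n, 29n) ~ (46656/3125)^(29n) · sqrt(3/(5π·29n)).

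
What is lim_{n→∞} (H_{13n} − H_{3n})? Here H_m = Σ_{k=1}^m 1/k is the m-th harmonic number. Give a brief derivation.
lim = ln(13/3)

Euler-Maclaurin gives H_m = ln m + γ + 1/(2m) + O(1/m^2). The γ and O(1/m) terms cancel in the difference:
  H_{13n} − H_{3n} = ln(13n) − ln(3n) + O(1/n) = ln(13/3) + O(1/n).
Hence the limit is ln(13/3).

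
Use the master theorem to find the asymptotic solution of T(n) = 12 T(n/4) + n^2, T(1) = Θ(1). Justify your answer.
T(n) = Θ(n^2)

log_4 12 ≈ 1.792. f(n) = n^2 dominates n^(log_4 12) since 2 > 1.792, and the regularity condition a·f(n/b) = 12·(n/4)^2 = (12/16)·n^2 ≤ c·f(n) holds with c = 12/16 ≈ 0.75 < 1. So this is Case 3: T(n) = Θ(f(n)) = Θ(n^2).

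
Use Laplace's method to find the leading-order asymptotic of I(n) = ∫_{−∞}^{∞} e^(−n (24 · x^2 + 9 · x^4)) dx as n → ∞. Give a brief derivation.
I(n) ~ sqrt(π/(24n))

φ(x) = 24 · x^2 + 9 · x^4 has its unique global minimum at x* = 0 (since φ'(x) = 48x + 36x^3 = 0 only at x = 0 for real x with both coefficients positive, and φ → ∞ as |x| → ∞). At x* = 0, φ(0) = 0 and φ''(0) = 48. Laplace's method then gives
  I(n) ~ sqrt(2π / (n · φ''(0))) · e^(−n φ(0)) = sqrt(2π / (48n)) = sqrt(π/(24n)).
The 9 · x^4 term contributes only at subleading order (an O(1/n) relative correction).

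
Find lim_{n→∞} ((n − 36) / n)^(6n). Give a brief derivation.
lim = e^(−216)

Rewrite as (1 − 36/n)^(6n). By the standard limit (1 + x/n)^n → e^x, we have (1 − 36/n)^n → e^(−36), and raising to the 6th power gives e^(−216).
More precisely, ln[(1 − 36/n)^(6n)] = 6n · ln(1 − 36/n) = 6n · (-36/n + O(1/n^2)) = -216 + O(1/n) → -216.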